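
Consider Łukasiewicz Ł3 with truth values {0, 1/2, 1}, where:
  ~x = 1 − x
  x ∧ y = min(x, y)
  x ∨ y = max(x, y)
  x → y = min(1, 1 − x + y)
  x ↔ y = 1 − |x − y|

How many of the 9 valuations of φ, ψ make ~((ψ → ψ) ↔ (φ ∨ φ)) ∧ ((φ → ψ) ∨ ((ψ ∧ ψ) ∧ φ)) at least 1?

3

φ = 0, ψ = 0 ↦ 1  ≥
φ = 0, ψ = 1/2 ↦ 1  ≥
φ = 0, ψ = 1 ↦ 1  ≥
φ = 1/2, ψ = 0 ↦ 1/2  <
φ = 1/2, ψ = 1/2 ↦ 1/2  <
φ = 1/2, ψ = 1 ↦ 1/2  <
φ = 1, ψ = 0 ↦ 0  <
φ = 1, ψ = 1/2 ↦ 0  <
φ = 1, ψ = 1 ↦ 0  <
So 3 of the 9 assignments meet the threshold.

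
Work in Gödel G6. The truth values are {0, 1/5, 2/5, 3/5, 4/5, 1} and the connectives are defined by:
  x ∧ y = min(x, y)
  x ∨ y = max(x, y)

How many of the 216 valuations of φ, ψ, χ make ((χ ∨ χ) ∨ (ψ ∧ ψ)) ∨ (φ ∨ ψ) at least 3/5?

189

value 1: 91 assignments (counts)
value 4/5: 61 assignments (counts)
value 3/5: 37 assignments (counts)
value 2/5: 19 assignments
value 1/5: 7 assignments
value 0: 1 assignment
So 189 of the 216 assignments meet the threshold.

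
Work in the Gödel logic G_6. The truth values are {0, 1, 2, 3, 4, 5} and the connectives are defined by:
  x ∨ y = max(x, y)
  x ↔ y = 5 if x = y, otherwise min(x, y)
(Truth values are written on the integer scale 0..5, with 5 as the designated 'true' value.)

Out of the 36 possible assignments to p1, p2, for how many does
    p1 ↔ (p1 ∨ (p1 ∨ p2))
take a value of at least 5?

21

value 5: 21 assignments (counts)
value 4: 1 assignment
value 3: 2 assignments
value 2: 3 assignments
value 1: 4 assignments
value 0: 5 assignments
So 21 of the 36 assignments meet the threshold.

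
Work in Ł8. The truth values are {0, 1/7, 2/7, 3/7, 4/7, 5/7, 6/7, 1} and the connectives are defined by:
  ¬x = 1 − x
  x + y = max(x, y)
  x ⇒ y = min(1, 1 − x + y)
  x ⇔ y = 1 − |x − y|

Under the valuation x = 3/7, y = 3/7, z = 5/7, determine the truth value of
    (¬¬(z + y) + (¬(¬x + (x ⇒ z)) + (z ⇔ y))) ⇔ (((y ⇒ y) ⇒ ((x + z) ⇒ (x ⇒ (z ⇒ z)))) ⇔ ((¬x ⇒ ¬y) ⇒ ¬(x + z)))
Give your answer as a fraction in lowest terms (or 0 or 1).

z + y = 5/7 + 3/7 = 5/7
¬(z + y) = ¬5/7 = 2/7
¬¬(z + y) = ¬2/7 = 5/7
¬x = ¬3/7 = 4/7
x ⇒ z = 3/7 ⇒ 5/7 = 1
¬x + (x ⇒ z) = 4/7 + 1 = 1
¬(¬x + (x ⇒ z)) = ¬1 = 0
z ⇔ y = 5/7 ⇔ 3/7 = 5/7
¬(¬x + (x ⇒ z)) + (z ⇔ y) = 0 + 5/7 = 5/7
¬¬(z + y) + (¬(¬x + (x ⇒ z)) + (z ⇔ y)) = 5/7 + 5/7 = 5/7
y ⇒ y = 3/7 ⇒ 3/7 = 1
x + z = 3/7 + 5/7 = 5/7
z ⇒ z = 5/7 ⇒ 5/7 = 1
x ⇒ (z ⇒ z) = 3/7 ⇒ 1 = 1
(x + z) ⇒ (x ⇒ (z ⇒ z)) = 5/7 ⇒ 1 = 1
(y ⇒ y) ⇒ ((x + z) ⇒ (x ⇒ (z ⇒ z))) = 1 ⇒ 1 = 1
¬x = ¬3/7 = 4/7
¬y = ¬3/7 = 4/7
¬x ⇒ ¬y = 4/7 ⇒ 4/7 = 1
x + z = 3/7 + 5/7 = 5/7
¬(x + z) = ¬5/7 = 2/7
(¬x ⇒ ¬y) ⇒ ¬(x + z) = 1 ⇒ 2/7 = 2/7
((y ⇒ y) ⇒ ((x + z) ⇒ (x ⇒ (z ⇒ z)))) ⇔ ((¬x ⇒ ¬y) ⇒ ¬(x + z)) = 1 ⇔ 2/7 = 2/7
(¬¬(z + y) + (¬(¬x + (x ⇒ z)) + (z ⇔ y))) ⇔ (((y ⇒ y) ⇒ ((x + z) ⇒ (x ⇒ (z ⇒ z)))) ⇔ ((¬x ⇒ ¬y) ⇒ ¬(x + z))) = 5/7 ⇔ 2/7 = 4/7

4/7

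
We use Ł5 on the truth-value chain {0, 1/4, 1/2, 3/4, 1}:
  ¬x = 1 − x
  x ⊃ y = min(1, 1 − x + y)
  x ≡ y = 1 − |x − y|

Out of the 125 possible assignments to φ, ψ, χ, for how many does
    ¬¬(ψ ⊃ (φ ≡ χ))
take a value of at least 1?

85

value 1: 85 assignments (counts)
value 3/4: 20 assignments
value 1/2: 12 assignments
value 1/4: 6 assignments
value 0: 2 assignments
So 85 of the 125 assignments meet the threshold.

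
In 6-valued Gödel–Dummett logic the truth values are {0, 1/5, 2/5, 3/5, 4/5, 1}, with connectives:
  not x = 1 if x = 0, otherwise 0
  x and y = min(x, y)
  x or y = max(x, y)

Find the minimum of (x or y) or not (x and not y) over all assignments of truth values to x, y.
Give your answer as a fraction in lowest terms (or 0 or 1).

1/5

Take x = 1/5, y = 0:
x or y = 1/5 or 0 = 1/5
not y = not 0 = 1
x and not y = 1/5 and 1 = 1/5
not (x and not y) = not 1/5 = 0
(x or y) or not (x and not y) = 1/5 or 0 = 1/5
No assignment yields a value below 1/5, so this is the minimum.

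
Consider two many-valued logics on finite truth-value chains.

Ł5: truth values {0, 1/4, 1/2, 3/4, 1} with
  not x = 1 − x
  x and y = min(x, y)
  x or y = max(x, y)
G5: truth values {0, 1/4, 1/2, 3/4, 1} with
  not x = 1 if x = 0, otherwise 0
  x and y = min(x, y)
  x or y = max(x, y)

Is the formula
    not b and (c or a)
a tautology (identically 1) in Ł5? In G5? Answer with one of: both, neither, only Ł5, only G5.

neither

In Ł5: at a = 0, b = 0, c = 0 the value is 0 — not a tautology.
In G5: at a = 0, b = 0, c = 0 the value is 0 — not a tautology.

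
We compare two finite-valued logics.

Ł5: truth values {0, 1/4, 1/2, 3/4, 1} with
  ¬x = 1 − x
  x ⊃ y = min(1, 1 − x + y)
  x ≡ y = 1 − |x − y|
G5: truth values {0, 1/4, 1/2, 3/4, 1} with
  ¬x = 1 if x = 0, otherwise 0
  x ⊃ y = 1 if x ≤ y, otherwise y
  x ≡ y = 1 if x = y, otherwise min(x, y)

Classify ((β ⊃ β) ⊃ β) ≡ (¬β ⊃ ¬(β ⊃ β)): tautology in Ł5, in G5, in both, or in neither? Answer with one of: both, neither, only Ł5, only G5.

In Ł5: every assignment gives 1 — tautology.
In G5: at β = 1/4 the value is 1/4 — not a tautology.

only Ł5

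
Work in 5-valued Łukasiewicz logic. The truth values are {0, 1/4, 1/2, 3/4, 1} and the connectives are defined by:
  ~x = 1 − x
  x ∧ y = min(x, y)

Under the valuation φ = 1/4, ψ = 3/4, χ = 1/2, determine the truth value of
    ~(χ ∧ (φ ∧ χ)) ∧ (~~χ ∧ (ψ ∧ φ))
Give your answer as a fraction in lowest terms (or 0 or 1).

φ ∧ χ = 1/4 ∧ 1/2 = 1/4
χ ∧ (φ ∧ χ) = 1/2 ∧ 1/4 = 1/4
~(χ ∧ (φ ∧ χ)) = ~1/4 = 3/4
~χ = ~1/2 = 1/2
~~χ = ~1/2 = 1/2
ψ ∧ φ = 3/4 ∧ 1/4 = 1/4
~~χ ∧ (ψ ∧ φ) = 1/2 ∧ 1/4 = 1/4
~(χ ∧ (φ ∧ χ)) ∧ (~~χ ∧ (ψ ∧ φ)) = 3/4 ∧ 1/4 = 1/4

1/4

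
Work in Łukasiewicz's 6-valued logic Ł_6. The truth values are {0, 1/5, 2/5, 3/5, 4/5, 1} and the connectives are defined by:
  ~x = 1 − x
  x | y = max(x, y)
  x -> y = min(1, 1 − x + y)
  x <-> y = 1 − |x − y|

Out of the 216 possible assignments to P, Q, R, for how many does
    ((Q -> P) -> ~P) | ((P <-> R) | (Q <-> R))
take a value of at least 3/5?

value 1: 115 assignments (counts)
value 4/5: 62 assignments (counts)
value 3/5: 27 assignments (counts)
value 2/5: 8 assignments
value 1/5: 3 assignments
value 0: 1 assignment
So 204 of the 216 assignments meet the threshold.

204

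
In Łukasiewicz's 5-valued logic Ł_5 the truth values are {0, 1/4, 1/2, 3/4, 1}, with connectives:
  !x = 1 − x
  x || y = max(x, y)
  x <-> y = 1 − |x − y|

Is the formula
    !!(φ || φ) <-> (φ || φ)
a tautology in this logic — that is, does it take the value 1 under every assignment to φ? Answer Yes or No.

φ = 0 ↦ 1
φ = 1/4 ↦ 1
φ = 1/2 ↦ 1
φ = 3/4 ↦ 1
φ = 1 ↦ 1
Every assignment gives a value ≥ 1.

Yes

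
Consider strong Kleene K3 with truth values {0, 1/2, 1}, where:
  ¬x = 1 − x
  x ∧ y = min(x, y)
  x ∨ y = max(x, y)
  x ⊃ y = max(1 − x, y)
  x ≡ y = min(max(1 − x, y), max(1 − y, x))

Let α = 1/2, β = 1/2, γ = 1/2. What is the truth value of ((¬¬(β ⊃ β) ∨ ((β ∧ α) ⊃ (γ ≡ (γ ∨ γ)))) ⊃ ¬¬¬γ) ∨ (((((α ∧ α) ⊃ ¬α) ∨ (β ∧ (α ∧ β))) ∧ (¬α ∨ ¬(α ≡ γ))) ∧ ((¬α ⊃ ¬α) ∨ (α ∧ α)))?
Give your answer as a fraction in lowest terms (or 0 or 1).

1/2

β ⊃ β = 1/2 ⊃ 1/2 = 1/2
¬(β ⊃ β) = ¬1/2 = 1/2
¬¬(β ⊃ β) = ¬1/2 = 1/2
β ∧ α = 1/2 ∧ 1/2 = 1/2
γ ∨ γ = 1/2 ∨ 1/2 = 1/2
γ ≡ (γ ∨ γ) = 1/2 ≡ 1/2 = 1/2
(β ∧ α) ⊃ (γ ≡ (γ ∨ γ)) = 1/2 ⊃ 1/2 = 1/2
¬¬(β ⊃ β) ∨ ((β ∧ α) ⊃ (γ ≡ (γ ∨ γ))) = 1/2 ∨ 1/2 = 1/2
¬γ = ¬1/2 = 1/2
¬¬γ = ¬1/2 = 1/2
¬¬¬γ = ¬1/2 = 1/2
(¬¬(β ⊃ β) ∨ ((β ∧ α) ⊃ (γ ≡ (γ ∨ γ)))) ⊃ ¬¬¬γ = 1/2 ⊃ 1/2 = 1/2
α ∧ α = 1/2 ∧ 1/2 = 1/2
¬α = ¬1/2 = 1/2
(α ∧ α) ⊃ ¬α = 1/2 ⊃ 1/2 = 1/2
α ∧ β = 1/2 ∧ 1/2 = 1/2
β ∧ (α ∧ β) = 1/2 ∧ 1/2 = 1/2
((α ∧ α) ⊃ ¬α) ∨ (β ∧ (α ∧ β)) = 1/2 ∨ 1/2 = 1/2
¬α = ¬1/2 = 1/2
α ≡ γ = 1/2 ≡ 1/2 = 1/2
¬(α ≡ γ) = ¬1/2 = 1/2
¬α ∨ ¬(α ≡ γ) = 1/2 ∨ 1/2 = 1/2
(((α ∧ α) ⊃ ¬α) ∨ (β ∧ (α ∧ β))) ∧ (¬α ∨ ¬(α ≡ γ)) = 1/2 ∧ 1/2 = 1/2
¬α = ¬1/2 = 1/2
¬α = ¬1/2 = 1/2
¬α ⊃ ¬α = 1/2 ⊃ 1/2 = 1/2
α ∧ α = 1/2 ∧ 1/2 = 1/2
(¬α ⊃ ¬α) ∨ (α ∧ α) = 1/2 ∨ 1/2 = 1/2
((((α ∧ α) ⊃ ¬α) ∨ (β ∧ (α ∧ β))) ∧ (¬α ∨ ¬(α ≡ γ))) ∧ ((¬α ⊃ ¬α) ∨ (α ∧ α)) = 1/2 ∧ 1/2 = 1/2
((¬¬(β ⊃ β) ∨ ((β ∧ α) ⊃ (γ ≡ (γ ∨ γ)))) ⊃ ¬¬¬γ) ∨ (((((α ∧ α) ⊃ ¬α) ∨ (β ∧ (α ∧ β))) ∧ (¬α ∨ ¬(α ≡ γ))) ∧ ((¬α ⊃ ¬α) ∨ (α ∧ α))) = 1/2 ∨ 1/2 = 1/2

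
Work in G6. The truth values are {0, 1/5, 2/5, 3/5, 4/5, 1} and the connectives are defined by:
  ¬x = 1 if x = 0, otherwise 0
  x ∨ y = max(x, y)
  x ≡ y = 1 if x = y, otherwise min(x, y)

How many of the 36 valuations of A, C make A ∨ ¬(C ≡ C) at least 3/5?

value 1: 6 assignments (counts)
value 4/5: 6 assignments (counts)
value 3/5: 6 assignments (counts)
value 2/5: 6 assignments
value 1/5: 6 assignments
value 0: 6 assignments
So 18 of the 36 assignments meet the threshold.

18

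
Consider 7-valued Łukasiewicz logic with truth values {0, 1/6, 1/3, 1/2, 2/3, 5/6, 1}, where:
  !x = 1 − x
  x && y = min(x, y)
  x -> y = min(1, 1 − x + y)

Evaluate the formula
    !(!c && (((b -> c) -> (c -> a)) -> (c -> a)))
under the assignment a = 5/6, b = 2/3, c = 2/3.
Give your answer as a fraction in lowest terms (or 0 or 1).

2/3

!c = !2/3 = 1/3
b -> c = 2/3 -> 2/3 = 1
c -> a = 2/3 -> 5/6 = 1
(b -> c) -> (c -> a) = 1 -> 1 = 1
c -> a = 2/3 -> 5/6 = 1
((b -> c) -> (c -> a)) -> (c -> a) = 1 -> 1 = 1
!c && (((b -> c) -> (c -> a)) -> (c -> a)) = 1/3 && 1 = 1/3
!(!c && (((b -> c) -> (c -> a)) -> (c -> a))) = !1/3 = 2/3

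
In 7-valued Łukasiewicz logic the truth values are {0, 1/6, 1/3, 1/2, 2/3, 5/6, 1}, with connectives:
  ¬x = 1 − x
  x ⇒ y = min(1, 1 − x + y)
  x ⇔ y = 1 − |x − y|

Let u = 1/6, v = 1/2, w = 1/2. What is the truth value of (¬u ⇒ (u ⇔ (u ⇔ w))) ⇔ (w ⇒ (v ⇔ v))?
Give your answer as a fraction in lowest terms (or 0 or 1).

2/3

¬u = ¬1/6 = 5/6
u ⇔ w = 1/6 ⇔ 1/2 = 2/3
u ⇔ (u ⇔ w) = 1/6 ⇔ 2/3 = 1/2
¬u ⇒ (u ⇔ (u ⇔ w)) = 5/6 ⇒ 1/2 = 2/3
v ⇔ v = 1/2 ⇔ 1/2 = 1
w ⇒ (v ⇔ v) = 1/2 ⇒ 1 = 1
(¬u ⇒ (u ⇔ (u ⇔ w))) ⇔ (w ⇒ (v ⇔ v)) = 2/3 ⇔ 1 = 2/3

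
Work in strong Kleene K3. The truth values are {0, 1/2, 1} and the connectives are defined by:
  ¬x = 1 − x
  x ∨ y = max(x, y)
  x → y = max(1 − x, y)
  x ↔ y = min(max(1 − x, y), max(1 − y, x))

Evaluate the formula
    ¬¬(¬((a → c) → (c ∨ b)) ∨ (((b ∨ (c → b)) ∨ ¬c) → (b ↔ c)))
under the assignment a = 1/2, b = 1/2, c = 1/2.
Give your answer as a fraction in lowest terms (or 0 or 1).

a → c = 1/2 → 1/2 = 1/2
c ∨ b = 1/2 ∨ 1/2 = 1/2
(a → c) → (c ∨ b) = 1/2 → 1/2 = 1/2
¬((a → c) → (c ∨ b)) = ¬1/2 = 1/2
c → b = 1/2 → 1/2 = 1/2
b ∨ (c → b) = 1/2 ∨ 1/2 = 1/2
¬c = ¬1/2 = 1/2
(b ∨ (c → b)) ∨ ¬c = 1/2 ∨ 1/2 = 1/2
b ↔ c = 1/2 ↔ 1/2 = 1/2
((b ∨ (c → b)) ∨ ¬c) → (b ↔ c) = 1/2 → 1/2 = 1/2
¬((a → c) → (c ∨ b)) ∨ (((b ∨ (c → b)) ∨ ¬c) → (b ↔ c)) = 1/2 ∨ 1/2 = 1/2
¬(¬((a → c) → (c ∨ b)) ∨ (((b ∨ (c → b)) ∨ ¬c) → (b ↔ c))) = ¬1/2 = 1/2
¬¬(¬((a → c) → (c ∨ b)) ∨ (((b ∨ (c → b)) ∨ ¬c) → (b ↔ c))) = ¬1/2 = 1/2

1/2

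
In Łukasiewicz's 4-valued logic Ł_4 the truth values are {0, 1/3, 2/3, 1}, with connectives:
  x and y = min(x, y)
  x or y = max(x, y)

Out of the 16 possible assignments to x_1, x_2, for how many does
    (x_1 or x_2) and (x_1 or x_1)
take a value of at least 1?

4

x_1 = 0, x_2 = 0 ↦ 0  <
x_1 = 0, x_2 = 1/3 ↦ 0  <
x_1 = 0, x_2 = 2/3 ↦ 0  <
x_1 = 0, x_2 = 1 ↦ 0  <
x_1 = 1/3, x_2 = 0 ↦ 1/3  <
x_1 = 1/3, x_2 = 1/3 ↦ 1/3  <
x_1 = 1/3, x_2 = 2/3 ↦ 1/3  <
x_1 = 1/3, x_2 = 1 ↦ 1/3  <
x_1 = 2/3, x_2 = 0 ↦ 2/3  <
x_1 = 2/3, x_2 = 1/3 ↦ 2/3  <
x_1 = 2/3, x_2 = 2/3 ↦ 2/3  <
x_1 = 2/3, x_2 = 1 ↦ 2/3  <
x_1 = 1, x_2 = 0 ↦ 1  ≥
x_1 = 1, x_2 = 1/3 ↦ 1  ≥
x_1 = 1, x_2 = 2/3 ↦ 1  ≥
x_1 = 1, x_2 = 1 ↦ 1  ≥
So 4 of the 16 assignments meet the threshold.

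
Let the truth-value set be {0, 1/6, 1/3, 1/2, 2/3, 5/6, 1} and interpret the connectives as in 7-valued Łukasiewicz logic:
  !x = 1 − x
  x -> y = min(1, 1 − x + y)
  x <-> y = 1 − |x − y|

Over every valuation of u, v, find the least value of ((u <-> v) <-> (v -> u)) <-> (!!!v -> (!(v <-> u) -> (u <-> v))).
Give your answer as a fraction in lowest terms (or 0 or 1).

1/3

Take u = 1, v = 1/3:
u <-> v = 1 <-> 1/3 = 1/3
v -> u = 1/3 -> 1 = 1
(u <-> v) <-> (v -> u) = 1/3 <-> 1 = 1/3
!v = !1/3 = 2/3
!!v = !2/3 = 1/3
!!!v = !1/3 = 2/3
v <-> u = 1/3 <-> 1 = 1/3
!(v <-> u) = !1/3 = 2/3
u <-> v = 1 <-> 1/3 = 1/3
!(v <-> u) -> (u <-> v) = 2/3 -> 1/3 = 2/3
!!!v -> (!(v <-> u) -> (u <-> v)) = 2/3 -> 2/3 = 1
((u <-> v) <-> (v -> u)) <-> (!!!v -> (!(v <-> u) -> (u <-> v))) = 1/3 <-> 1 = 1/3
No assignment yields a value below 1/3, so this is the minimum.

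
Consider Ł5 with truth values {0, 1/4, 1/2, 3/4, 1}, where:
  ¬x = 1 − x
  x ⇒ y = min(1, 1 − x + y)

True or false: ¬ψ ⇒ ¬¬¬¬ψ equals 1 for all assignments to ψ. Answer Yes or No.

No

Counterexample: take ψ = 0.
¬ψ = ¬0 = 1
¬ψ = ¬0 = 1
¬¬ψ = ¬1 = 0
¬¬¬ψ = ¬0 = 1
¬¬¬¬ψ = ¬1 = 0
¬ψ ⇒ ¬¬¬¬ψ = 1 ⇒ 0 = 0
This gives 0 ≠ 1.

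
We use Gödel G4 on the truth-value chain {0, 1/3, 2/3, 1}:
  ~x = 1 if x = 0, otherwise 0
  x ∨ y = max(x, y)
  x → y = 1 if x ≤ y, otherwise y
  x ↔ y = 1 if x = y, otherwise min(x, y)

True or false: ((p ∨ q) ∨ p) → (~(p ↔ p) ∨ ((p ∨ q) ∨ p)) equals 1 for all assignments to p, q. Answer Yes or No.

Yes

p = 0, q = 0 ↦ 1
p = 0, q = 1/3 ↦ 1
p = 0, q = 2/3 ↦ 1
p = 0, q = 1 ↦ 1
p = 1/3, q = 0 ↦ 1
p = 1/3, q = 1/3 ↦ 1
p = 1/3, q = 2/3 ↦ 1
p = 1/3, q = 1 ↦ 1
p = 2/3, q = 0 ↦ 1
p = 2/3, q = 1/3 ↦ 1
p = 2/3, q = 2/3 ↦ 1
p = 2/3, q = 1 ↦ 1
p = 1, q = 0 ↦ 1
p = 1, q = 1/3 ↦ 1
p = 1, q = 2/3 ↦ 1
p = 1, q = 1 ↦ 1
Every assignment gives a value ≥ 1.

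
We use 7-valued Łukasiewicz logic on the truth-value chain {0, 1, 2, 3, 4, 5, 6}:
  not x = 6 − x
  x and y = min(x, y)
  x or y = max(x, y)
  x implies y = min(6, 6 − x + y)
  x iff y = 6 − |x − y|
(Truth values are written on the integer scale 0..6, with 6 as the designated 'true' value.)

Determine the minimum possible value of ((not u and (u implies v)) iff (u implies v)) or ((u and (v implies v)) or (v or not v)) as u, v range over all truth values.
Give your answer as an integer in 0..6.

Take u = 3, v = 3:
not u = not 3 = 3
u implies v = 3 implies 3 = 6
not u and (u implies v) = 3 and 6 = 3
u implies v = 3 implies 3 = 6
(not u and (u implies v)) iff (u implies v) = 3 iff 6 = 3
v implies v = 3 implies 3 = 6
u and (v implies v) = 3 and 6 = 3
not v = not 3 = 3
v or not v = 3 or 3 = 3
(u and (v implies v)) or (v or not v) = 3 or 3 = 3
((not u and (u implies v)) iff (u implies v)) or ((u and (v implies v)) or (v or not v)) = 3 or 3 = 3
No assignment yields a value below 3, so this is the minimum.

3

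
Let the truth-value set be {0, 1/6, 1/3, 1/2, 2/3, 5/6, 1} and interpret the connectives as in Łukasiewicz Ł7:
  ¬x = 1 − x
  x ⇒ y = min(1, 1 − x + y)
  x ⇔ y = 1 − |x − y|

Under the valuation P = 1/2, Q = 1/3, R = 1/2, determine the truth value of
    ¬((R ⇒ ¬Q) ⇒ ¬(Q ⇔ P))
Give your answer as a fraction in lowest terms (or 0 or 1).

5/6

¬Q = ¬1/3 = 2/3
R ⇒ ¬Q = 1/2 ⇒ 2/3 = 1
Q ⇔ P = 1/3 ⇔ 1/2 = 5/6
¬(Q ⇔ P) = ¬5/6 = 1/6
(R ⇒ ¬Q) ⇒ ¬(Q ⇔ P) = 1 ⇒ 1/6 = 1/6
¬((R ⇒ ¬Q) ⇒ ¬(Q ⇔ P)) = ¬1/6 = 5/6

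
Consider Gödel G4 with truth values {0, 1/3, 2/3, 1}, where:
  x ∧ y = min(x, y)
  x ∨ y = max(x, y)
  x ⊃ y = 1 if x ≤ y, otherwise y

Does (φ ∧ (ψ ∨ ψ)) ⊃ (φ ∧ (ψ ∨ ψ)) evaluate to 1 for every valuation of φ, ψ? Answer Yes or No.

φ = 0, ψ = 0 ↦ 1
φ = 0, ψ = 1/3 ↦ 1
φ = 0, ψ = 2/3 ↦ 1
φ = 0, ψ = 1 ↦ 1
φ = 1/3, ψ = 0 ↦ 1
φ = 1/3, ψ = 1/3 ↦ 1
φ = 1/3, ψ = 2/3 ↦ 1
φ = 1/3, ψ = 1 ↦ 1
φ = 2/3, ψ = 0 ↦ 1
φ = 2/3, ψ = 1/3 ↦ 1
φ = 2/3, ψ = 2/3 ↦ 1
φ = 2/3, ψ = 1 ↦ 1
φ = 1, ψ = 0 ↦ 1
φ = 1, ψ = 1/3 ↦ 1
φ = 1, ψ = 2/3 ↦ 1
φ = 1, ψ = 1 ↦ 1
Every assignment gives a value ≥ 1.

Yes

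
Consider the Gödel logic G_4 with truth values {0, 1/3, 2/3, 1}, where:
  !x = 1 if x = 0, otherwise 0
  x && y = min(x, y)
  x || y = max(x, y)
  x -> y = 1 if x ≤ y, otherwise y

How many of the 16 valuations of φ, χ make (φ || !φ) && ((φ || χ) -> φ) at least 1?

5

φ = 0, χ = 0 ↦ 1  ≥
φ = 0, χ = 1/3 ↦ 0  <
φ = 0, χ = 2/3 ↦ 0  <
φ = 0, χ = 1 ↦ 0  <
φ = 1/3, χ = 0 ↦ 1/3  <
φ = 1/3, χ = 1/3 ↦ 1/3  <
φ = 1/3, χ = 2/3 ↦ 1/3  <
φ = 1/3, χ = 1 ↦ 1/3  <
φ = 2/3, χ = 0 ↦ 2/3  <
φ = 2/3, χ = 1/3 ↦ 2/3  <
φ = 2/3, χ = 2/3 ↦ 2/3  <
φ = 2/3, χ = 1 ↦ 2/3  <
φ = 1, χ = 0 ↦ 1  ≥
φ = 1, χ = 1/3 ↦ 1  ≥
φ = 1, χ = 2/3 ↦ 1  ≥
φ = 1, χ = 1 ↦ 1  ≥
So 5 of the 16 assignments meet the threshold.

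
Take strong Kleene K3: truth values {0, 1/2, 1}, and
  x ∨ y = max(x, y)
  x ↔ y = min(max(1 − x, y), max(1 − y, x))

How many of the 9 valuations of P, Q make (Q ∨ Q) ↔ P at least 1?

P = 0, Q = 0 ↦ 1  ≥
P = 0, Q = 1/2 ↦ 1/2  <
P = 0, Q = 1 ↦ 0  <
P = 1/2, Q = 0 ↦ 1/2  <
P = 1/2, Q = 1/2 ↦ 1/2  <
P = 1/2, Q = 1 ↦ 1/2  <
P = 1, Q = 0 ↦ 0  <
P = 1, Q = 1/2 ↦ 1/2  <
P = 1, Q = 1 ↦ 1  ≥
So 2 of the 9 assignments meet the threshold.

2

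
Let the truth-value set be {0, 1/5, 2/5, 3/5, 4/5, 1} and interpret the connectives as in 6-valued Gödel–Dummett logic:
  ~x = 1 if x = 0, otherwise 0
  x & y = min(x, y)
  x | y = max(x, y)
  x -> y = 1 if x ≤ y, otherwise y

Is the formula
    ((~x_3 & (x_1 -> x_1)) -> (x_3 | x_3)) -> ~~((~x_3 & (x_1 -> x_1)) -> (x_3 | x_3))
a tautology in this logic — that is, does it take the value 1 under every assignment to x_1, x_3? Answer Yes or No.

At x_1 = 2/5, x_3 = 0, for instance:
~x_3 = ~0 = 1
x_1 -> x_1 = 2/5 -> 2/5 = 1
~x_3 & (x_1 -> x_1) = 1 & 1 = 1
x_3 | x_3 = 0 | 0 = 0
(~x_3 & (x_1 -> x_1)) -> (x_3 | x_3) = 1 -> 0 = 0
~((~x_3 & (x_1 -> x_1)) -> (x_3 | x_3)) = ~0 = 1
~~((~x_3 & (x_1 -> x_1)) -> (x_3 | x_3)) = ~1 = 0
((~x_3 & (x_1 -> x_1)) -> (x_3 | x_3)) -> ~~((~x_3 & (x_1 -> x_1)) -> (x_3 | x_3)) = 0 -> 0 = 1
and checking the remaining 35 assignments likewise gives ≥ 1 in every case.

Yes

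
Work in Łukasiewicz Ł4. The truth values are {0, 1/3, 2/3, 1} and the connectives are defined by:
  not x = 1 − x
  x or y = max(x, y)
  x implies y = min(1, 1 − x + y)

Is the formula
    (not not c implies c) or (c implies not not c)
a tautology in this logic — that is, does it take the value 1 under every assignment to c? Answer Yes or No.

c = 0 ↦ 1
c = 1/3 ↦ 1
c = 2/3 ↦ 1
c = 1 ↦ 1
Every assignment gives a value ≥ 1.

Yes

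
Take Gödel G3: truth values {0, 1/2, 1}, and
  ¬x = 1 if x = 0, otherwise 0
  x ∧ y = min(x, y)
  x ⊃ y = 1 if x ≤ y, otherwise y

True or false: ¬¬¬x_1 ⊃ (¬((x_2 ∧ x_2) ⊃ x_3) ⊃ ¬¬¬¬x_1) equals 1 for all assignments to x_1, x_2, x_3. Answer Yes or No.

No

Counterexample: take x_1 = 0, x_2 = 1/2, x_3 = 0.
¬x_1 = ¬0 = 1
¬¬x_1 = ¬1 = 0
¬¬¬x_1 = ¬0 = 1
x_2 ∧ x_2 = 1/2 ∧ 1/2 = 1/2
(x_2 ∧ x_2) ⊃ x_3 = 1/2 ⊃ 0 = 0
¬((x_2 ∧ x_2) ⊃ x_3) = ¬0 = 1
¬x_1 = ¬0 = 1
¬¬x_1 = ¬1 = 0
¬¬¬x_1 = ¬0 = 1
¬¬¬¬x_1 = ¬1 = 0
¬((x_2 ∧ x_2) ⊃ x_3) ⊃ ¬¬¬¬x_1 = 1 ⊃ 0 = 0
¬¬¬x_1 ⊃ (¬((x_2 ∧ x_2) ⊃ x_3) ⊃ ¬¬¬¬x_1) = 1 ⊃ 0 = 0
This gives 0 ≠ 1.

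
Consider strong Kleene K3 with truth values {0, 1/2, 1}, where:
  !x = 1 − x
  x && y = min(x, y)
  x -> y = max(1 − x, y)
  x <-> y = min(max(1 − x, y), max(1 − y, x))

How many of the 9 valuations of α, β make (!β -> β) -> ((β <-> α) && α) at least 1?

α = 0, β = 0 ↦ 1  ≥
α = 0, β = 1/2 ↦ 1/2  <
α = 0, β = 1 ↦ 0  <
α = 1/2, β = 0 ↦ 1  ≥
α = 1/2, β = 1/2 ↦ 1/2  <
α = 1/2, β = 1 ↦ 1/2  <
α = 1, β = 0 ↦ 1  ≥
α = 1, β = 1/2 ↦ 1/2  <
α = 1, β = 1 ↦ 1  ≥
So 4 of the 9 assignments meet the threshold.

4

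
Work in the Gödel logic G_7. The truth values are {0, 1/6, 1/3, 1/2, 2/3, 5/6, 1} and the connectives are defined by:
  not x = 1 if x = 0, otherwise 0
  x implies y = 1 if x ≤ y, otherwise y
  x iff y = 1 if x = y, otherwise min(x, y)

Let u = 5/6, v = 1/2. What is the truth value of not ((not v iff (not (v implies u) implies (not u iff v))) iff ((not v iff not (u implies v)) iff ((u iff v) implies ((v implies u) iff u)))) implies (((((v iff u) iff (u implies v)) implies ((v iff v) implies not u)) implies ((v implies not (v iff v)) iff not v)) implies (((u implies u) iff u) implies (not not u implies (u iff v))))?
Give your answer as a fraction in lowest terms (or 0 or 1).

1/2

not v = not 1/2 = 0
v implies u = 1/2 implies 5/6 = 1
not (v implies u) = not 1 = 0
not u = not 5/6 = 0
not u iff v = 0 iff 1/2 = 0
not (v implies u) implies (not u iff v) = 0 implies 0 = 1
not v iff (not (v implies u) implies (not u iff v)) = 0 iff 1 = 0
not v = not 1/2 = 0
u implies v = 5/6 implies 1/2 = 1/2
not (u implies v) = not 1/2 = 0
not v iff not (u implies v) = 0 iff 0 = 1
u iff v = 5/6 iff 1/2 = 1/2
v implies u = 1/2 implies 5/6 = 1
(v implies u) iff u = 1 iff 5/6 = 5/6
(u iff v) implies ((v implies u) iff u) = 1/2 implies 5/6 = 1
(not v iff not (u implies v)) iff ((u iff v) implies ((v implies u) iff u)) = 1 iff 1 = 1
(not v iff (not (v implies u) implies (not u iff v))) iff ((not v iff not (u implies v)) iff ((u iff v) implies ((v implies u) iff u))) = 0 iff 1 = 0
not ((not v iff (not (v implies u) implies (not u iff v))) iff ((not v iff not (u implies v)) iff ((u iff v) implies ((v implies u) iff u)))) = not 0 = 1
v iff u = 1/2 iff 5/6 = 1/2
u implies v = 5/6 implies 1/2 = 1/2
(v iff u) iff (u implies v) = 1/2 iff 1/2 = 1
v iff v = 1/2 iff 1/2 = 1
not u = not 5/6 = 0
(v iff v) implies not u = 1 implies 0 = 0
((v iff u) iff (u implies v)) implies ((v iff v) implies not u) = 1 implies 0 = 0
v iff v = 1/2 iff 1/2 = 1
not (v iff v) = not 1 = 0
v implies not (v iff v) = 1/2 implies 0 = 0
not v = not 1/2 = 0
(v implies not (v iff v)) iff not v = 0 iff 0 = 1
(((v iff u) iff (u implies v)) implies ((v iff v) implies not u)) implies ((v implies not (v iff v)) iff not v) = 0 implies 1 = 1
u implies u = 5/6 implies 5/6 = 1
(u implies u) iff u = 1 iff 5/6 = 5/6
not u = not 5/6 = 0
not not u = not 0 = 1
u iff v = 5/6 iff 1/2 = 1/2
not not u implies (u iff v) = 1 implies 1/2 = 1/2
((u implies u) iff u) implies (not not u implies (u iff v)) = 5/6 implies 1/2 = 1/2
((((v iff u) iff (u implies v)) implies ((v iff v) implies not u)) implies ((v implies not (v iff v)) iff not v)) implies (((u implies u) iff u) implies (not not u implies (u iff v))) = 1 implies 1/2 = 1/2
not ((not v iff (not (v implies u) implies (not u iff v))) iff ((not v iff not (u implies v)) iff ((u iff v) implies ((v implies u) iff u)))) implies (((((v iff u) iff (u implies v)) implies ((v iff v) implies not u)) implies ((v implies not (v iff v)) iff not v)) implies (((u implies u) iff u) implies (not not u implies (u iff v)))) = 1 implies 1/2 = 1/2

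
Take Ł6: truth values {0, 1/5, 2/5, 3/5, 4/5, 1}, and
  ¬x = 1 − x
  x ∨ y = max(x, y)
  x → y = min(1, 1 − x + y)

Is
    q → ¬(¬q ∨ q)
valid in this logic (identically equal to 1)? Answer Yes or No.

No

Counterexample: take q = 3/5.
¬q = ¬3/5 = 2/5
¬q ∨ q = 2/5 ∨ 3/5 = 3/5
¬(¬q ∨ q) = ¬3/5 = 2/5
q → ¬(¬q ∨ q) = 3/5 → 2/5 = 4/5
This gives 4/5 ≠ 1.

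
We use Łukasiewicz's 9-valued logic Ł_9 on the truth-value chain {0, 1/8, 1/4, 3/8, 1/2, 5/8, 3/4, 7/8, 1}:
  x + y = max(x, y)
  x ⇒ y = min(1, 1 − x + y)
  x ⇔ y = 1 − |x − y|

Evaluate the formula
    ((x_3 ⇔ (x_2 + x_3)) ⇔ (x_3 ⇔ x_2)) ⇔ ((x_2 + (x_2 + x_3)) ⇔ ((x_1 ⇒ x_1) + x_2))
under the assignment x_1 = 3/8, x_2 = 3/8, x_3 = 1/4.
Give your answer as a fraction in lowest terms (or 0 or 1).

3/8

x_2 + x_3 = 3/8 + 1/4 = 3/8
x_3 ⇔ (x_2 + x_3) = 1/4 ⇔ 3/8 = 7/8
x_3 ⇔ x_2 = 1/4 ⇔ 3/8 = 7/8
(x_3 ⇔ (x_2 + x_3)) ⇔ (x_3 ⇔ x_2) = 7/8 ⇔ 7/8 = 1
x_2 + x_3 = 3/8 + 1/4 = 3/8
x_2 + (x_2 + x_3) = 3/8 + 3/8 = 3/8
x_1 ⇒ x_1 = 3/8 ⇒ 3/8 = 1
(x_1 ⇒ x_1) + x_2 = 1 + 3/8 = 1
(x_2 + (x_2 + x_3)) ⇔ ((x_1 ⇒ x_1) + x_2) = 3/8 ⇔ 1 = 3/8
((x_3 ⇔ (x_2 + x_3)) ⇔ (x_3 ⇔ x_2)) ⇔ ((x_2 + (x_2 + x_3)) ⇔ ((x_1 ⇒ x_1) + x_2)) = 1 ⇔ 3/8 = 3/8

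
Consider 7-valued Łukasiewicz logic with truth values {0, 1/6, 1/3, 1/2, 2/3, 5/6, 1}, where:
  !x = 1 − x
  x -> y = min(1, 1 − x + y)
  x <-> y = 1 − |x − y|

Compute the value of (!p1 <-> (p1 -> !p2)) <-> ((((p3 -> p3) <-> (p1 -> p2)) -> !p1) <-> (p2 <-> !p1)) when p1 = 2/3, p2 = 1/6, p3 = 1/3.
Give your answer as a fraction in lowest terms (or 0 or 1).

1/3

!p1 = !2/3 = 1/3
!p2 = !1/6 = 5/6
p1 -> !p2 = 2/3 -> 5/6 = 1
!p1 <-> (p1 -> !p2) = 1/3 <-> 1 = 1/3
p3 -> p3 = 1/3 -> 1/3 = 1
p1 -> p2 = 2/3 -> 1/6 = 1/2
(p3 -> p3) <-> (p1 -> p2) = 1 <-> 1/2 = 1/2
!p1 = !2/3 = 1/3
((p3 -> p3) <-> (p1 -> p2)) -> !p1 = 1/2 -> 1/3 = 5/6
!p1 = !2/3 = 1/3
p2 <-> !p1 = 1/6 <-> 1/3 = 5/6
(((p3 -> p3) <-> (p1 -> p2)) -> !p1) <-> (p2 <-> !p1) = 5/6 <-> 5/6 = 1
(!p1 <-> (p1 -> !p2)) <-> ((((p3 -> p3) <-> (p1 -> p2)) -> !p1) <-> (p2 <-> !p1)) = 1/3 <-> 1 = 1/3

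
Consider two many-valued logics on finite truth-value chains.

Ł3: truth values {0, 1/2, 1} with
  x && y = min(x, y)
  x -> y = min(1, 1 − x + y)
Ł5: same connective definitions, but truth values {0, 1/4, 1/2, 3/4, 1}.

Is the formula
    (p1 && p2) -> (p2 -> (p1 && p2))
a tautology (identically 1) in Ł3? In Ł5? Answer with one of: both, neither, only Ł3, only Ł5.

both

In Ł3: every assignment gives 1 — tautology.
In Ł5: every assignment gives 1 — tautology.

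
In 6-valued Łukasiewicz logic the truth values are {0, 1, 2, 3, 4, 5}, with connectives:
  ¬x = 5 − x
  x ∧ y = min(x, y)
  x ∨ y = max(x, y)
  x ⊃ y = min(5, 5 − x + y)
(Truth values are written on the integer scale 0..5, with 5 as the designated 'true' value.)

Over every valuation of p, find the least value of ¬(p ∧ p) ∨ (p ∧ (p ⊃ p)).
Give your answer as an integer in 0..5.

Take p = 2:
p ∧ p = 2 ∧ 2 = 2
¬(p ∧ p) = ¬2 = 3
p ⊃ p = 2 ⊃ 2 = 5
p ∧ (p ⊃ p) = 2 ∧ 5 = 2
¬(p ∧ p) ∨ (p ∧ (p ⊃ p)) = 3 ∨ 2 = 3
No assignment yields a value below 3, so this is the minimum.

3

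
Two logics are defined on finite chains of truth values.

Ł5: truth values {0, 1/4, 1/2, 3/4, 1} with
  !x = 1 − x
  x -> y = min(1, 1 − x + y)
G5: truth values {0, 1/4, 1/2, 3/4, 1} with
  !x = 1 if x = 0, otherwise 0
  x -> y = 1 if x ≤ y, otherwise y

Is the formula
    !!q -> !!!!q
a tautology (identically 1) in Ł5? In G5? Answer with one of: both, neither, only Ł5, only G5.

both

In Ł5: every assignment gives 1 — tautology.
In G5: every assignment gives 1 — tautology.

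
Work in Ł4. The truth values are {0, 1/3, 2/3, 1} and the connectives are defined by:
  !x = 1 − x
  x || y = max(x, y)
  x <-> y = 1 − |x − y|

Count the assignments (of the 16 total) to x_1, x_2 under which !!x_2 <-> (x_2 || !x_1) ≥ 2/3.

x_1 = 0, x_2 = 0 ↦ 0  <
x_1 = 0, x_2 = 1/3 ↦ 1/3  <
x_1 = 0, x_2 = 2/3 ↦ 2/3  ≥
x_1 = 0, x_2 = 1 ↦ 1  ≥
x_1 = 1/3, x_2 = 0 ↦ 1/3  <
x_1 = 1/3, x_2 = 1/3 ↦ 2/3  ≥
x_1 = 1/3, x_2 = 2/3 ↦ 1  ≥
x_1 = 1/3, x_2 = 1 ↦ 1  ≥
x_1 = 2/3, x_2 = 0 ↦ 2/3  ≥
x_1 = 2/3, x_2 = 1/3 ↦ 1  ≥
x_1 = 2/3, x_2 = 2/3 ↦ 1  ≥
x_1 = 2/3, x_2 = 1 ↦ 1  ≥
x_1 = 1, x_2 = 0 ↦ 1  ≥
x_1 = 1, x_2 = 1/3 ↦ 1  ≥
x_1 = 1, x_2 = 2/3 ↦ 1  ≥
x_1 = 1, x_2 = 1 ↦ 1  ≥
So 13 of the 16 assignments meet the threshold.

13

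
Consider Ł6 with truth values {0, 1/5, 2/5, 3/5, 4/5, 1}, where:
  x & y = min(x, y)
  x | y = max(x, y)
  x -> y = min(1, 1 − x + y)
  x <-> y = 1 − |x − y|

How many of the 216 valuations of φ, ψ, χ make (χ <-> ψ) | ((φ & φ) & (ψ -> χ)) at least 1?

value 1: 51 assignments (counts)
value 4/5: 65 assignments
value 3/5: 46 assignments
value 2/5: 30 assignments
value 1/5: 17 assignments
value 0: 7 assignments
So 51 of the 216 assignments meet the threshold.

51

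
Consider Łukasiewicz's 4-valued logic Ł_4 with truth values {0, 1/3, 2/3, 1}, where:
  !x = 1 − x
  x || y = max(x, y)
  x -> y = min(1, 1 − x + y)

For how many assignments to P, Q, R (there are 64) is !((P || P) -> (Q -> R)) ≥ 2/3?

value 1: 1 assignment (counts)
value 2/3: 3 assignments (counts)
value 1/3: 6 assignments
value 0: 54 assignments
So 4 of the 64 assignments meet the threshold.

4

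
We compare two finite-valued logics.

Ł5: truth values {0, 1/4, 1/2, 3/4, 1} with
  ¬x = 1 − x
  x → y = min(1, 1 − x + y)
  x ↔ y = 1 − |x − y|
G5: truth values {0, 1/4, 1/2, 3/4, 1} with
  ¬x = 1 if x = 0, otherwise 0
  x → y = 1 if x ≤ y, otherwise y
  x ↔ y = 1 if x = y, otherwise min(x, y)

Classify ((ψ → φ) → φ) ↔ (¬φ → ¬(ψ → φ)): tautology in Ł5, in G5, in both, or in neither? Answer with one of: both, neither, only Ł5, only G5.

In Ł5: every assignment gives 1 — tautology.
In G5: at φ = 1/4, ψ = 0 the value is 1/4 — not a tautology.

only Ł5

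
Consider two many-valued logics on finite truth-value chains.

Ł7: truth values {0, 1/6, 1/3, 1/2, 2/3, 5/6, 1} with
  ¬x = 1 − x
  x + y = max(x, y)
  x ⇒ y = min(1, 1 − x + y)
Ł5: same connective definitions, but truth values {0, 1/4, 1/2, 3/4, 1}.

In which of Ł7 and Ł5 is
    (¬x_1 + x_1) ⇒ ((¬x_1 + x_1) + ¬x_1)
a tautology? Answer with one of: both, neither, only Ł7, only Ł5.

In Ł7: every assignment gives 1 — tautology.
In Ł5: every assignment gives 1 — tautology.

both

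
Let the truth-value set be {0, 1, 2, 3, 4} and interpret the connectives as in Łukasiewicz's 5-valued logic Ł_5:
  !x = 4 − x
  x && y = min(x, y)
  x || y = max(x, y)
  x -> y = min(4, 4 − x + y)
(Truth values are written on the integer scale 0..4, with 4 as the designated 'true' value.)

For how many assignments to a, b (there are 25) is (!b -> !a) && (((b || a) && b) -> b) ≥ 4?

15

value 4: 15 assignments (counts)
value 3: 4 assignments
value 2: 3 assignments
value 1: 2 assignments
value 0: 1 assignment
So 15 of the 25 assignments meet the threshold.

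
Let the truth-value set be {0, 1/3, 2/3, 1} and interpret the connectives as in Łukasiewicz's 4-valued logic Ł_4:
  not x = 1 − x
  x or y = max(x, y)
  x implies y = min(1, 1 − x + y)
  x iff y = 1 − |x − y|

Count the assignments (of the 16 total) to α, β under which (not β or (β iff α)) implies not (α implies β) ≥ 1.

3

α = 0, β = 0 ↦ 0  <
α = 0, β = 1/3 ↦ 1/3  <
α = 0, β = 2/3 ↦ 2/3  <
α = 0, β = 1 ↦ 1  ≥
α = 1/3, β = 0 ↦ 1/3  <
α = 1/3, β = 1/3 ↦ 0  <
α = 1/3, β = 2/3 ↦ 1/3  <
α = 1/3, β = 1 ↦ 2/3  <
α = 2/3, β = 0 ↦ 2/3  <
α = 2/3, β = 1/3 ↦ 2/3  <
α = 2/3, β = 2/3 ↦ 0  <
α = 2/3, β = 1 ↦ 1/3  <
α = 1, β = 0 ↦ 1  ≥
α = 1, β = 1/3 ↦ 1  ≥
α = 1, β = 2/3 ↦ 2/3  <
α = 1, β = 1 ↦ 0  <
So 3 of the 16 assignments meet the threshold.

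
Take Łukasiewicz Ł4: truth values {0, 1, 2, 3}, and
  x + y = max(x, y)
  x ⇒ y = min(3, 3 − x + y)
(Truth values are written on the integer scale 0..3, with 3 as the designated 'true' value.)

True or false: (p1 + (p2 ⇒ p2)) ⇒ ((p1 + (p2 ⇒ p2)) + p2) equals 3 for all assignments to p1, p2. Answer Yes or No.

Yes

p1 = 0, p2 = 0 ↦ 3
p1 = 0, p2 = 1 ↦ 3
p1 = 0, p2 = 2 ↦ 3
p1 = 0, p2 = 3 ↦ 3
p1 = 1, p2 = 0 ↦ 3
p1 = 1, p2 = 1 ↦ 3
p1 = 1, p2 = 2 ↦ 3
p1 = 1, p2 = 3 ↦ 3
p1 = 2, p2 = 0 ↦ 3
p1 = 2, p2 = 1 ↦ 3
p1 = 2, p2 = 2 ↦ 3
p1 = 2, p2 = 3 ↦ 3
p1 = 3, p2 = 0 ↦ 3
p1 = 3, p2 = 1 ↦ 3
p1 = 3, p2 = 2 ↦ 3
p1 = 3, p2 = 3 ↦ 3
Every assignment gives a value ≥ 3.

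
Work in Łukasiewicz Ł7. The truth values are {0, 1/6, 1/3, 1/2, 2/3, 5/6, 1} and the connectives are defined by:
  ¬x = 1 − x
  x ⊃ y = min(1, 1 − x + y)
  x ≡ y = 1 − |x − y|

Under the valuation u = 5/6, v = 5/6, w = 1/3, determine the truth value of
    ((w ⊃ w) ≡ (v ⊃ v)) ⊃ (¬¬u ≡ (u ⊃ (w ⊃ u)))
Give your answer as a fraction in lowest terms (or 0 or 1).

5/6

w ⊃ w = 1/3 ⊃ 1/3 = 1
v ⊃ v = 5/6 ⊃ 5/6 = 1
(w ⊃ w) ≡ (v ⊃ v) = 1 ≡ 1 = 1
¬u = ¬5/6 = 1/6
¬¬u = ¬1/6 = 5/6
w ⊃ u = 1/3 ⊃ 5/6 = 1
u ⊃ (w ⊃ u) = 5/6 ⊃ 1 = 1
¬¬u ≡ (u ⊃ (w ⊃ u)) = 5/6 ≡ 1 = 5/6
((w ⊃ w) ≡ (v ⊃ v)) ⊃ (¬¬u ≡ (u ⊃ (w ⊃ u))) = 1 ⊃ 5/6 = 5/6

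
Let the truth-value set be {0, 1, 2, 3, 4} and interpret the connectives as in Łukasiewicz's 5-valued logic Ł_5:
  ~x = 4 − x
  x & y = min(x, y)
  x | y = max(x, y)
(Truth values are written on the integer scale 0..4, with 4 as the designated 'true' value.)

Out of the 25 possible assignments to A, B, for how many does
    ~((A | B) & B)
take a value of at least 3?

value 4: 5 assignments (counts)
value 3: 5 assignments (counts)
value 2: 5 assignments
value 1: 5 assignments
value 0: 5 assignments
So 10 of the 25 assignments meet the threshold.

10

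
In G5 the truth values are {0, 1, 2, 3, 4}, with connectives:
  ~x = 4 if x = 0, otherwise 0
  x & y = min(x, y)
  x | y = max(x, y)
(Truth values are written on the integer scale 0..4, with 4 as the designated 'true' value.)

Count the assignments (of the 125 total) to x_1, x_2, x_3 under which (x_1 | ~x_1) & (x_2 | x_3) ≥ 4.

18

value 4: 18 assignments (counts)
value 3: 30 assignments
value 2: 36 assignments
value 1: 36 assignments
value 0: 5 assignments
So 18 of the 125 assignments meet the threshold.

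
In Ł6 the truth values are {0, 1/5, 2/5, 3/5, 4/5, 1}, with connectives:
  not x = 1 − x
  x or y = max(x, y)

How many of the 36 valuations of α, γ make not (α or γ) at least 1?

1

value 1: 1 assignment (counts)
value 4/5: 3 assignments
value 3/5: 5 assignments
value 2/5: 7 assignments
value 1/5: 9 assignments
value 0: 11 assignments
So 1 of the 36 assignments meets the threshold.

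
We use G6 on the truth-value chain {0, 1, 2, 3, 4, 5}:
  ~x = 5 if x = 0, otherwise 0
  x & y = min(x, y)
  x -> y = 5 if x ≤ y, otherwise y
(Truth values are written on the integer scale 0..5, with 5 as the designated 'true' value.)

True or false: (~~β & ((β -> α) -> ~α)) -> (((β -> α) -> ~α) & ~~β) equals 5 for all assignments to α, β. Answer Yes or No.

Yes

At α = 5, β = 2, for instance:
~β = ~2 = 0
~~β = ~0 = 5
β -> α = 2 -> 5 = 5
~α = ~5 = 0
(β -> α) -> ~α = 5 -> 0 = 0
~~β & ((β -> α) -> ~α) = 5 & 0 = 0
((β -> α) -> ~α) & ~~β = 0 & 5 = 0
(~~β & ((β -> α) -> ~α)) -> (((β -> α) -> ~α) & ~~β) = 0 -> 0 = 5
and checking the remaining 35 assignments likewise gives ≥ 5 in every case.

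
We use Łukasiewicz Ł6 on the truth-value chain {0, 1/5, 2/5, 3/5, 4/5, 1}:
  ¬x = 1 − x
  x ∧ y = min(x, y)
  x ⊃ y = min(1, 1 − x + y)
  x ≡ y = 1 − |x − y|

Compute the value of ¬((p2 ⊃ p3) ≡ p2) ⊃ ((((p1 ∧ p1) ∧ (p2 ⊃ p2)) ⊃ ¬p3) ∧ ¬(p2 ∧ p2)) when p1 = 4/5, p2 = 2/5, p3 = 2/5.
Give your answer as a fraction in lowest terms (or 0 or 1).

p2 ⊃ p3 = 2/5 ⊃ 2/5 = 1
(p2 ⊃ p3) ≡ p2 = 1 ≡ 2/5 = 2/5
¬((p2 ⊃ p3) ≡ p2) = ¬2/5 = 3/5
p1 ∧ p1 = 4/5 ∧ 4/5 = 4/5
p2 ⊃ p2 = 2/5 ⊃ 2/5 = 1
(p1 ∧ p1) ∧ (p2 ⊃ p2) = 4/5 ∧ 1 = 4/5
¬p3 = ¬2/5 = 3/5
((p1 ∧ p1) ∧ (p2 ⊃ p2)) ⊃ ¬p3 = 4/5 ⊃ 3/5 = 4/5
p2 ∧ p2 = 2/5 ∧ 2/5 = 2/5
¬(p2 ∧ p2) = ¬2/5 = 3/5
(((p1 ∧ p1) ∧ (p2 ⊃ p2)) ⊃ ¬p3) ∧ ¬(p2 ∧ p2) = 4/5 ∧ 3/5 = 3/5
¬((p2 ⊃ p3) ≡ p2) ⊃ ((((p1 ∧ p1) ∧ (p2 ⊃ p2)) ⊃ ¬p3) ∧ ¬(p2 ∧ p2)) = 3/5 ⊃ 3/5 = 1

1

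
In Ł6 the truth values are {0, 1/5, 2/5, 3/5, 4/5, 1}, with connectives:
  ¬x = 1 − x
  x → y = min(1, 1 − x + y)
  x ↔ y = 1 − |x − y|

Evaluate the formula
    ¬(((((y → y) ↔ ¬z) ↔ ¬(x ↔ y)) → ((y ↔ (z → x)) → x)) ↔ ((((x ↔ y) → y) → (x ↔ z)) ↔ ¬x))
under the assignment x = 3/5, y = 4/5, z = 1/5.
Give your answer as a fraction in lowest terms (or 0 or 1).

1/5

y → y = 4/5 → 4/5 = 1
¬z = ¬1/5 = 4/5
(y → y) ↔ ¬z = 1 ↔ 4/5 = 4/5
x ↔ y = 3/5 ↔ 4/5 = 4/5
¬(x ↔ y) = ¬4/5 = 1/5
((y → y) ↔ ¬z) ↔ ¬(x ↔ y) = 4/5 ↔ 1/5 = 2/5
z → x = 1/5 → 3/5 = 1
y ↔ (z → x) = 4/5 ↔ 1 = 4/5
(y ↔ (z → x)) → x = 4/5 → 3/5 = 4/5
(((y → y) ↔ ¬z) ↔ ¬(x ↔ y)) → ((y ↔ (z → x)) → x) = 2/5 → 4/5 = 1
x ↔ y = 3/5 ↔ 4/5 = 4/5
(x ↔ y) → y = 4/5 → 4/5 = 1
x ↔ z = 3/5 ↔ 1/5 = 3/5
((x ↔ y) → y) → (x ↔ z) = 1 → 3/5 = 3/5
¬x = ¬3/5 = 2/5
(((x ↔ y) → y) → (x ↔ z)) ↔ ¬x = 3/5 ↔ 2/5 = 4/5
((((y → y) ↔ ¬z) ↔ ¬(x ↔ y)) → ((y ↔ (z → x)) → x)) ↔ ((((x ↔ y) → y) → (x ↔ z)) ↔ ¬x) = 1 ↔ 4/5 = 4/5
¬(((((y → y) ↔ ¬z) ↔ ¬(x ↔ y)) → ((y ↔ (z → x)) → x)) ↔ ((((x ↔ y) → y) → (x ↔ z)) ↔ ¬x)) = ¬4/5 = 1/5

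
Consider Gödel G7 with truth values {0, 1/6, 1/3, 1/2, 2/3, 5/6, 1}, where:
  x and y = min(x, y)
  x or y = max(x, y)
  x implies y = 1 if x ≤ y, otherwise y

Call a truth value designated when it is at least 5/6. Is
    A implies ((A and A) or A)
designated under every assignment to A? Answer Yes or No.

Yes

A = 0 ↦ 1
A = 1/6 ↦ 1
A = 1/3 ↦ 1
A = 1/2 ↦ 1
A = 2/3 ↦ 1
A = 5/6 ↦ 1
A = 1 ↦ 1
Every assignment gives a value ≥ 5/6.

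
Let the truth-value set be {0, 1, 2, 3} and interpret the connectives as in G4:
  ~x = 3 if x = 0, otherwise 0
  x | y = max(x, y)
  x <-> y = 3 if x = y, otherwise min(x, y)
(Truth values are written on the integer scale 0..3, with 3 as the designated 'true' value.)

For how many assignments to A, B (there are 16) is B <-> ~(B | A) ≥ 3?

A = 0, B = 0 ↦ 0  <
A = 0, B = 1 ↦ 0  <
A = 0, B = 2 ↦ 0  <
A = 0, B = 3 ↦ 0  <
A = 1, B = 0 ↦ 3  ≥
A = 1, B = 1 ↦ 0  <
A = 1, B = 2 ↦ 0  <
A = 1, B = 3 ↦ 0  <
A = 2, B = 0 ↦ 3  ≥
A = 2, B = 1 ↦ 0  <
A = 2, B = 2 ↦ 0  <
A = 2, B = 3 ↦ 0  <
A = 3, B = 0 ↦ 3  ≥
A = 3, B = 1 ↦ 0  <
A = 3, B = 2 ↦ 0  <
A = 3, B = 3 ↦ 0  <
So 3 of the 16 assignments meet the threshold.

3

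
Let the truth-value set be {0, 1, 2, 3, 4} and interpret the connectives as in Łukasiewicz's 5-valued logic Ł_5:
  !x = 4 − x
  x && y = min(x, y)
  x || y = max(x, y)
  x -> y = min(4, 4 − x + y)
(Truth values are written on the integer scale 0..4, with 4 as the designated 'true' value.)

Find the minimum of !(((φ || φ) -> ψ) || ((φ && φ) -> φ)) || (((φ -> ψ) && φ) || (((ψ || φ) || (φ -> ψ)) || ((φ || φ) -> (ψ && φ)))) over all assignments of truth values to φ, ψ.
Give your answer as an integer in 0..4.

2

Take φ = 2, ψ = 0:
φ || φ = 2 || 2 = 2
(φ || φ) -> ψ = 2 -> 0 = 2
φ && φ = 2 && 2 = 2
(φ && φ) -> φ = 2 -> 2 = 4
((φ || φ) -> ψ) || ((φ && φ) -> φ) = 2 || 4 = 4
!(((φ || φ) -> ψ) || ((φ && φ) -> φ)) = !4 = 0
φ -> ψ = 2 -> 0 = 2
(φ -> ψ) && φ = 2 && 2 = 2
ψ || φ = 0 || 2 = 2
φ -> ψ = 2 -> 0 = 2
(ψ || φ) || (φ -> ψ) = 2 || 2 = 2
φ || φ = 2 || 2 = 2
ψ && φ = 0 && 2 = 0
(φ || φ) -> (ψ && φ) = 2 -> 0 = 2
((ψ || φ) || (φ -> ψ)) || ((φ || φ) -> (ψ && φ)) = 2 || 2 = 2
((φ -> ψ) && φ) || (((ψ || φ) || (φ -> ψ)) || ((φ || φ) -> (ψ && φ))) = 2 || 2 = 2
!(((φ || φ) -> ψ) || ((φ && φ) -> φ)) || (((φ -> ψ) && φ) || (((ψ || φ) || (φ -> ψ)) || ((φ || φ) -> (ψ && φ)))) = 0 || 2 = 2
No assignment yields a value below 2, so this is the minimum.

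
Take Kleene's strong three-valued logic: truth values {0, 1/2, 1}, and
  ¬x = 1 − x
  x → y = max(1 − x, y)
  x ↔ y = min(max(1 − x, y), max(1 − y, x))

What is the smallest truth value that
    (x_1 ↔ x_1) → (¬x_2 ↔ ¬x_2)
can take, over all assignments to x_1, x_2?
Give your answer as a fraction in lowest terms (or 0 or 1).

Take x_1 = 0, x_2 = 1/2:
x_1 ↔ x_1 = 0 ↔ 0 = 1
¬x_2 = ¬1/2 = 1/2
¬x_2 = ¬1/2 = 1/2
¬x_2 ↔ ¬x_2 = 1/2 ↔ 1/2 = 1/2
(x_1 ↔ x_1) → (¬x_2 ↔ ¬x_2) = 1 → 1/2 = 1/2
No assignment yields a value below 1/2, so this is the minimum.

1/2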